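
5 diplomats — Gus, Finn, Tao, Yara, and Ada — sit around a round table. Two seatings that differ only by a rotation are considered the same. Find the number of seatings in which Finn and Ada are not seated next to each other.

Without the restriction there are (4)! = 24 seatings.
Those with Finn next to Ada: fuse the pair into one unit and seat 4 units around a circle — 2·(3)! = 12.
Subtracting, 24 − 12 = 12.

12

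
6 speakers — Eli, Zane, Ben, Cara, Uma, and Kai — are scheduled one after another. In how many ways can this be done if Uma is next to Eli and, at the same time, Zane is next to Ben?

Treat {Uma,Eli} as one block (2 orders) and {Zane,Ben} as another (2 orders).
That leaves 4 units to arrange: 2 × 2 × 4! = 4 × 24 = 96.

96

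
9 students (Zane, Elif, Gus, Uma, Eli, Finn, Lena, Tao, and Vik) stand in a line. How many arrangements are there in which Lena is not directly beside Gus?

282240

Of the 9! = 362880 arrangements, those with Lena and Gus adjacent number 2 × 8! = 80640 (treat the pair as a block with 2 internal orders).
So 362880 − 80640 = 282240 arrangements keep them apart.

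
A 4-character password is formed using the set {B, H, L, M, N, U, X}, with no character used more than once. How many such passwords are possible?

Choose and order 4 of the 7 symbols: the first character has 7 options, the next 6, then 5, 4.
That product is 7 × 6 × 5 × 4 = 840.

840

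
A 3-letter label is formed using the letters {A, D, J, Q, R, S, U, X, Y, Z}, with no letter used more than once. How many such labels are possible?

720

With no repetition, fill the 3 letters in order: 10 choices, then 9, down to 8.
10 × 9 × 8 = 720.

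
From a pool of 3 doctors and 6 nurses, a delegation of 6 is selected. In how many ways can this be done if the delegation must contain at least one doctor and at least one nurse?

83

Unrestricted: C(9,6) = 84 ways to pick any 6 of the 9.
Subtract selections that omit an entire group: no doctors → C(6,6) = 1; no nurses → C(3,6) = 0.
Both groups omitted at once is impossible, so 84 − 1 = 83.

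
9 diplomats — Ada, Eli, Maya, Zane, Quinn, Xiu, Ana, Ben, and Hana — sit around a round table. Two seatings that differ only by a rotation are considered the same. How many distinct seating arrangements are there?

40320

Around a circle, 9 distinct people have 9!/9 = (8)! = 40320 rotationally distinct seatings.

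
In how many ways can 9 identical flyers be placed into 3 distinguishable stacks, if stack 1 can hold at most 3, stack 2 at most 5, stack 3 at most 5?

Ignoring the caps, the number of non-negative solutions to x_1+…+x_3 = 9 is C(11,2) = 55.
Subtract solutions that violate a single cap (substitute x_i' = x_i − (cap_i+1)): x_1 ≥ 4 gives C(7,2) = 21; x_2 ≥ 6 gives C(5,2) = 10; x_3 ≥ 6 gives C(5,2) = 10. Together 41.
No two caps can be exceeded simultaneously, so the pair terms are all 0.
By inclusion–exclusion the count is 55 − 41 + 0 = 14.

14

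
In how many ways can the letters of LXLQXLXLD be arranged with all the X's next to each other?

210

Treat the 3 copies of X as a single block. The multiset to arrange is then {XXX, D, L, L, L, L, Q}, 7 items in all.
That gives (7)!/(4!) = 210 arrangements.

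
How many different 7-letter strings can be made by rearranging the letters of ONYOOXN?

Letter multiplicities in ONYOOXN: N×2, O×3, X×1, Y×1.
The number of distinct arrangements is 7!/(3!·2!) = 5040/12 = 420.

420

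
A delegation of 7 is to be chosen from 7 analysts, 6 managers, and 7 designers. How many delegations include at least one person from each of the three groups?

Total 7-person selections from all 20: C(20,7) = 77520.
Selections missing a whole group: no analysts → C(13,7) = 1716; no managers → C(14,7) = 3432; no designers → C(13,7) = 1716.
Add back selections omitting two groups (i.e. drawn from a single group): C(7,7) + C(6,7) + C(7,7) = 2.
By inclusion–exclusion: 77520 − 6864 + 2 = 70658.

70658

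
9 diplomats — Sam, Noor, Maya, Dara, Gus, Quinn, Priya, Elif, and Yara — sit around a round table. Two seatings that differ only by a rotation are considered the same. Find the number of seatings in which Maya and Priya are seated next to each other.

Glue Maya and Priya into a block (2 internal orders). Seating 8 units around a circle gives (7)! arrangements.
So 2 × (7)! = 2 × 5040 = 10080.

10080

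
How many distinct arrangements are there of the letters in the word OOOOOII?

Letter multiplicities in OOOOOII: I×2, O×5.
So there are 7! / (5!·2!) = 21 distinguishable arrangements.

21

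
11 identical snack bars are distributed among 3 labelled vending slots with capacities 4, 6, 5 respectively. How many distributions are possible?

15

By stars and bars, unrestricted non-negative solutions to x_1+…+x_3 = 11 number C(11+2,2) = 78.
Subtract solutions that violate a single cap (substitute x_i' = x_i − (cap_i+1)): x_1 ≥ 5 gives C(8,2) = 28; x_2 ≥ 7 gives C(6,2) = 15; x_3 ≥ 6 gives C(7,2) = 21. Together 64.
Add back pairs where two caps are both exceeded: 0 + 1 + 0 = 1.
By inclusion–exclusion the count is 78 − 64 + 1 = 15.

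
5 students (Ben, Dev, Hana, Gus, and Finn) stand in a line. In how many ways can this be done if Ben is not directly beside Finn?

72

Of the 5! = 120 arrangements, those with Ben and Finn adjacent number 2 × 4! = 48 (treat the pair as a block with 2 internal orders).
So 120 − 48 = 72 arrangements keep them apart.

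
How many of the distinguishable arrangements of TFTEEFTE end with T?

210

With the last slot taken by T, it remains to arrange the other 7 letters (FTEEFTE).
Those 7 letters have E appearing 3 times, F appearing twice, and T appearing twice, giving (7)!/(3!·2!·2!) = 210.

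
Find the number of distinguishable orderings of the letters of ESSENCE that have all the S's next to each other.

120

Treat the 2 copies of S as a single block. The multiset to arrange is then {SS, C, E, E, E, N}, 6 items in all.
That gives (6)!/(3!) = 120 arrangements.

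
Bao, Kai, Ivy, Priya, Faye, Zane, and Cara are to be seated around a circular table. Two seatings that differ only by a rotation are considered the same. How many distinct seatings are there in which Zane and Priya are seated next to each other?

Treat {Zane, Priya} as one unit (2 internal orders) and seat the resulting 6 units around the table: (5)! circular arrangements.
So 2 × (5)! = 2 × 120 = 240.

240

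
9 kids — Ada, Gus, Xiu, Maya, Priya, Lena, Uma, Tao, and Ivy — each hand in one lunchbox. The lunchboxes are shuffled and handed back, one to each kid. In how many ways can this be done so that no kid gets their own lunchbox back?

This is the derangement count D_9: permutations of 9 items with no fixed point.
By inclusion–exclusion this is Σ_{j=0}^{9} (−1)^j C(9,j)·(9−j)!.
Computing: 362880 − 362880 + 181440 − 60480 + 15120 − 3024 + 504 − 72 + 9 − 1 = 133496.

133496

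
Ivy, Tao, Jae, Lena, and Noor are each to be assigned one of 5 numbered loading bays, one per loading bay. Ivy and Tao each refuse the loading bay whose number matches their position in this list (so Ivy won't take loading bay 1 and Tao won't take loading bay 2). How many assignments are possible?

Let Aᵢ (for i ∈ {1, 2}) be the placements that put person i in their forbidden loading bay. Any j of these fix j positions, leaving (5−j)! ways to fill the rest, and there are C(2,j) ways to pick which j.
By inclusion–exclusion, the number of valid placements is Σ_{j=0}^{2} (−1)^j C(2,j)·(5−j)!.
Computing: 120 − 48 + 6 = 78.

78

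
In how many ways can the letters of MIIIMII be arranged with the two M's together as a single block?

6

Treat the 2 copies of M as a single block. The multiset to arrange is then {MM, I, I, I, I, I}, 6 items in all.
That gives (6)!/(5!) = 6 arrangements.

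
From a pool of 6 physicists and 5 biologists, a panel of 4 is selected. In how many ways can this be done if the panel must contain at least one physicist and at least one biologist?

Unrestricted: C(11,4) = 330 ways to pick any 4 of the 11.
Subtract selections that omit an entire group: no physicists → C(5,4) = 5; no biologists → C(6,4) = 15.
Both groups omitted at once is impossible, so 330 − 20 = 310.

310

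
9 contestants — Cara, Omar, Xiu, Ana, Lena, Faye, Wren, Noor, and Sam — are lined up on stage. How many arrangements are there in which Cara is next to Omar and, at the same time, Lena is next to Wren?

Treat {Cara,Omar} as one block (2 orders) and {Lena,Wren} as another (2 orders).
That leaves 7 units to arrange: 2 × 2 × 7! = 4 × 5040 = 20160.

20160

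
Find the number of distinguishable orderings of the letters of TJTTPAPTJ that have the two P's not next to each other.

2940

There are 9!/(4!·2!·2!) = 3780 arrangements of TJTTPAPTJ in total.
Arrangements with the P's together: treat PP as one letter, giving (8)!/(4!·2!) = 840.
Subtracting, 3780 − 840 = 2940 arrangements keep the P's apart.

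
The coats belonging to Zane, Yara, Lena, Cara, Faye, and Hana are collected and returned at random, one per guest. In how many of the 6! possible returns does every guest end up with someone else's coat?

265

This is the derangement count D_6: permutations of 6 items with no fixed point.
By inclusion–exclusion this is Σ_{j=0}^{6} (−1)^j C(6,j)·(6−j)!.
Computing: 720 − 720 + 360 − 120 + 30 − 6 + 1 = 265.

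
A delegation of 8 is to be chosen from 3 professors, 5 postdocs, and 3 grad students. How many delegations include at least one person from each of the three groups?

Unrestricted: C(11,8) = 165 ways to pick any 8 of the 11.
Subtract selections that omit an entire group: no professors → C(8,8) = 1; no postdocs → C(6,8) = 0; no grad students → C(8,8) = 1.
Add back selections omitting two groups (i.e. drawn from a single group): C(3,8) + C(5,8) + C(3,8) = 0.
By inclusion–exclusion: 165 − 2 + 0 = 163.

163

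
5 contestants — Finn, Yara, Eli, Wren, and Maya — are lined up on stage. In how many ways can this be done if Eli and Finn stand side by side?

48

Glue Eli and Finn into one block (2 internal orders), leaving 4 units to arrange in a row.
So the count is 2·(4)! = 48.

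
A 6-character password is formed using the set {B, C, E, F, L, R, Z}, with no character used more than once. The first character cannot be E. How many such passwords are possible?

4320

The first character has 7−1 = 6 choices (anything except E).
The remaining 5 characters are filled from the other 6 symbols without repetition: 6 × 5 × 4 × 3 × 2 = 720.
Total: 6 × 720 = 4320.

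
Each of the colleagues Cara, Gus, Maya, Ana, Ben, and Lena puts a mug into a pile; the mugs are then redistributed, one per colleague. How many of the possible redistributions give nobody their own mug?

265

Count assignments avoiding every fixed point. For any j of the 6 colleagues fixed to their own mug, the other 6−j can be arranged in (6−j)! ways.
By inclusion–exclusion this is Σ_{j=0}^{6} (−1)^j C(6,j)·(6−j)!.
Computing: 720 − 720 + 360 − 120 + 30 − 6 + 1 = 265.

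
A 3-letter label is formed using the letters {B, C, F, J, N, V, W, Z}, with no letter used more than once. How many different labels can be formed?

336

With no repetition, fill the 3 letters in order: 8 choices, then 7, down to 6.
8 × 7 × 6 = 336.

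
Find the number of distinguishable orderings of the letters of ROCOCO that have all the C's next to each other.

Treat the 2 copies of C as a single block. The multiset to arrange is then {CC, O, O, O, R}, 5 items in all.
That gives (5)!/(3!) = 20 arrangements.

20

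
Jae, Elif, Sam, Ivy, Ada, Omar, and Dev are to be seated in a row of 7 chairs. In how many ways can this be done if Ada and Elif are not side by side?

3600

There are 7! = 5040 arrangements in all. If Ada and Elif are adjacent, merging them into one block gives 2·(6)! = 1440 arrangements.
So 5040 − 1440 = 3600 arrangements keep them apart.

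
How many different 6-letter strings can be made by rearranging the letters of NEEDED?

NEEDED has 6 letters with D appearing twice and E appearing 3 times.
Dividing 6! = 720 by 3!·2! = 12 for the repeated letters gives 60.

60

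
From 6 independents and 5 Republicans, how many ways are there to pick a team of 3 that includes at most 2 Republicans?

Split by how many Republicans are chosen (0 through 2).
Sum: C(5,0)·C(6,3) + C(5,1)·C(6,2) + C(5,2)·C(6,1) = 20 + 75 + 60 = 155.

155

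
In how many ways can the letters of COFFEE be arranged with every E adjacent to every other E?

Treat the 2 copies of E as a single block. The multiset to arrange is then {EE, C, F, F, O}, 5 items in all.
That gives (5)!/(2!) = 60 arrangements.

60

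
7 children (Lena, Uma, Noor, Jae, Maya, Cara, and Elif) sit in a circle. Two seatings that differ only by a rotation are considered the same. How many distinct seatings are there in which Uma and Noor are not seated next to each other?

All circular seatings of 7 people number (6)! = 720.
Seatings with Uma beside Noor: treat them as a block with 2 internal orders, giving 2 × (5)! = 240.
Subtracting, 720 − 240 = 480.

480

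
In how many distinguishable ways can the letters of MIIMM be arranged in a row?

MIIMM has 5 letters with I appearing twice and M appearing 3 times.
Dividing 5! = 120 by 3!·2! = 12 for the repeated letters gives 10.

10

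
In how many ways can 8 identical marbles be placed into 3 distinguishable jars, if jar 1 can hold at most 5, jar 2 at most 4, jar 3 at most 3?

14

Without the upper bounds there are C(10,2) = 45 ways to split 8 among 3 jars.
Subtract solutions that violate a single cap (substitute x_i' = x_i − (cap_i+1)): x_1 ≥ 6 gives C(4,2) = 6; x_2 ≥ 5 gives C(5,2) = 10; x_3 ≥ 4 gives C(6,2) = 15. Together 31.
No two caps can be exceeded simultaneously, so the pair terms are all 0.
By inclusion–exclusion the count is 45 − 31 + 0 = 14.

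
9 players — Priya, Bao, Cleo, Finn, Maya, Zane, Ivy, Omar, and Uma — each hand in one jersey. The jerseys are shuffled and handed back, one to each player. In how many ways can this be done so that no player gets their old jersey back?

133496

This is the derangement count D_9: permutations of 9 items with no fixed point.
By inclusion–exclusion this is Σ_{j=0}^{9} (−1)^j C(9,j)·(9−j)!.
Computing: 362880 − 362880 + 181440 − 60480 + 15120 − 3024 + 504 − 72 + 9 − 1 = 133496.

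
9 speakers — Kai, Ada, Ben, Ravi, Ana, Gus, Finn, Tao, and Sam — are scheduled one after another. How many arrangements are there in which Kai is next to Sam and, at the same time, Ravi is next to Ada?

20160

Treat {Kai,Sam} as one block (2 orders) and {Ravi,Ada} as another (2 orders).
That leaves 7 units to arrange: 2 × 2 × 7! = 4 × 5040 = 20160.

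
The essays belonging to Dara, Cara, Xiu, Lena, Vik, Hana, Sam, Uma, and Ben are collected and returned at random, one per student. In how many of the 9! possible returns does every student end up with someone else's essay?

133496

Let Aᵢ be the assignments in which student i gets their own essay. We want the size of the complement of A₁∪…∪A_9.
By inclusion–exclusion this is Σ_{j=0}^{9} (−1)^j C(9,j)·(9−j)!.
Computing: 362880 − 362880 + 181440 − 60480 + 15120 − 3024 + 504 − 72 + 9 − 1 = 133496.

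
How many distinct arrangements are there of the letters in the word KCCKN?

The 5 letters of KCCKN have repeats: C appearing twice and K appearing twice.
The number of distinct arrangements is 5!/(2!·2!) = 120/4 = 30.

30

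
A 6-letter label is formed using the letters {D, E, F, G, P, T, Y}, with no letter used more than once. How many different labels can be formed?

5040

This is a permutation of 6 out of 7: P(7,6) = 7!/1!.
That product is 7 × 6 × 5 × 4 × 3 × 2 = 5040.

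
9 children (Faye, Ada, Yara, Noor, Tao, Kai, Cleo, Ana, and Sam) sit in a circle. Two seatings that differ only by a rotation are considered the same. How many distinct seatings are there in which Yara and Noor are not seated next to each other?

30240

Without the restriction there are (8)! = 40320 seatings.
Those with Yara next to Noor: fuse the pair into one unit and seat 8 units around a circle — 2·(7)! = 10080.
Subtracting, 40320 − 10080 = 30240.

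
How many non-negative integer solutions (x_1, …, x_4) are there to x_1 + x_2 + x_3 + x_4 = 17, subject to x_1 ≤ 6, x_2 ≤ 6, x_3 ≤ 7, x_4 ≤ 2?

31

Without the upper bounds there are C(20,3) = 1140 ways to split 17 among 4 variables.
Subtract solutions that violate a single cap (substitute x_i' = x_i − (cap_i+1)): x_1 ≥ 7 gives C(13,3) = 286; x_2 ≥ 7 gives C(13,3) = 286; x_3 ≥ 8 gives C(12,3) = 220; x_4 ≥ 3 gives C(17,3) = 680. Together 1472.
Add back pairs where two caps are both exceeded: 20 + 10 + 120 + 10 + 120 + 84 = 364.
Subtract triples: 0 + 1 + 0 + 0 = 1.
By inclusion–exclusion the count is 1140 − 1472 + 364 − 1 = 31.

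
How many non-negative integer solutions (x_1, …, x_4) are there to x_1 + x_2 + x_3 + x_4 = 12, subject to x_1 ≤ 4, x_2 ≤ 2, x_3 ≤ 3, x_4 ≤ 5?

By stars and bars, unrestricted non-negative solutions to x_1+…+x_4 = 12 number C(12+3,3) = 455.
Subtract solutions that violate a single cap (substitute x_i' = x_i − (cap_i+1)): x_1 ≥ 5 gives C(10,3) = 120; x_2 ≥ 3 gives C(12,3) = 220; x_3 ≥ 4 gives C(11,3) = 165; x_4 ≥ 6 gives C(9,3) = 84. Together 589.
Add back pairs where two caps are both exceeded: 35 + 20 + 4 + 56 + 20 + 10 = 145.
Subtract triples: 1 + 0 + 0 + 0 = 1.
By inclusion–exclusion the count is 455 − 589 + 145 − 1 = 10.

10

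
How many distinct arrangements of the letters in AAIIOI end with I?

With the last slot taken by I, it remains to arrange the other 5 letters (AAIOI).
Those 5 letters have A appearing twice and I appearing twice, giving (5)!/(2!·2!) = 30.

30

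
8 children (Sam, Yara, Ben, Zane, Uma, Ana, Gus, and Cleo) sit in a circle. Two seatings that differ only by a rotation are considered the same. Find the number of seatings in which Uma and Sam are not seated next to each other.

3600

Without the restriction there are (7)! = 5040 seatings.
Those with Uma next to Sam: fuse the pair into one unit and seat 7 units around a circle — 2·(6)! = 1440.
Subtracting, 5040 − 1440 = 3600.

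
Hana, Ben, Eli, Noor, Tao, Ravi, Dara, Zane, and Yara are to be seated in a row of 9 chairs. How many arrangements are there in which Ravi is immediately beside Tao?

Place the 7 others and the Ravi-Tao pair as 8 objects in a line; the pair has 2 internal arrangements.
That gives 2 × 8! = 2 × 40320 = 80640.

80640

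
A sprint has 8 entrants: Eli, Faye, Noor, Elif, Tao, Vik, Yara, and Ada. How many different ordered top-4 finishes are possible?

This is an ordered selection of 4 from 8: P(8,4).
That gives 8 × 7 × 6 × 5 = 1680.

1680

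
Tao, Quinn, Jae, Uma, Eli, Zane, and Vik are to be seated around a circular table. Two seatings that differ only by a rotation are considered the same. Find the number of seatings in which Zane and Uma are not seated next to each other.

Without the restriction there are (6)! = 720 seatings.
Seatings with Zane beside Uma: treat them as a block with 2 internal orders, giving 2 × (5)! = 240.
Subtracting, 720 − 240 = 480.

480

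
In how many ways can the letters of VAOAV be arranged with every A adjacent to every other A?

12

Treat the 2 copies of A as a single block. The multiset to arrange is then {AA, O, V, V}, 4 items in all.
That gives (4)!/(2!) = 12 arrangements.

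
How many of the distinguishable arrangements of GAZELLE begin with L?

With the first slot taken by L, it remains to arrange the other 6 letters (GAZELE).
Those 6 letters have E appearing twice, giving (6)!/(2!) = 360.

360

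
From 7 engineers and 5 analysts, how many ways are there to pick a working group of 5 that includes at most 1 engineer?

36

Split by how many engineers are chosen (0 through 1).
Sum: C(7,0)·C(5,5) + C(7,1)·C(5,4) = 1 + 35 = 36.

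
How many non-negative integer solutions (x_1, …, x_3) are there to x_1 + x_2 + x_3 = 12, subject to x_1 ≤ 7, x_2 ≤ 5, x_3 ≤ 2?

6

Ignoring the caps, the number of non-negative solutions to x_1+…+x_3 = 12 is C(14,2) = 91.
Subtract solutions that violate a single cap (substitute x_i' = x_i − (cap_i+1)): x_1 ≥ 8 gives C(6,2) = 15; x_2 ≥ 6 gives C(8,2) = 28; x_3 ≥ 3 gives C(11,2) = 55. Together 98.
Add back pairs where two caps are both exceeded: 0 + 3 + 10 = 13.
By inclusion–exclusion the count is 91 − 98 + 13 = 6.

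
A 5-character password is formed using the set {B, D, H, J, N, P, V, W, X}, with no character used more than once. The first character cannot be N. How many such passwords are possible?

The first character has 9−1 = 8 choices (anything except N).
The remaining 4 characters are filled from the other 8 symbols without repetition: 8 × 7 × 6 × 5 = 1680.
Total: 8 × 1680 = 13440.

13440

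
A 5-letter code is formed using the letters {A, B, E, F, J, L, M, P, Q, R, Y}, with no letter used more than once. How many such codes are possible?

With no repetition, fill the 5 letters in order: 11 choices, then 10, down to 7.
That product is 11 × 10 × 9 × 8 × 7 = 55440.

55440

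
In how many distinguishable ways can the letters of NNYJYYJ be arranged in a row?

Letter multiplicities in NNYJYYJ: J×2, N×2, Y×3.
Dividing 7! = 5040 by 3!·2!·2! = 24 for the repeated letters gives 210.

210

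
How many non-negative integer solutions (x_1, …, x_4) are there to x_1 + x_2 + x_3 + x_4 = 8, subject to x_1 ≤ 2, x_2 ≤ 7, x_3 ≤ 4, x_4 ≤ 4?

70

By stars and bars, unrestricted non-negative solutions to x_1+…+x_4 = 8 number C(8+3,3) = 165.
Subtract solutions that violate a single cap (substitute x_i' = x_i − (cap_i+1)): x_1 ≥ 3 gives C(8,3) = 56; x_2 ≥ 8 gives C(3,3) = 1; x_3 ≥ 5 gives C(6,3) = 20; x_4 ≥ 5 gives C(6,3) = 20. Together 97.
Add back pairs where two caps are both exceeded: 0 + 1 + 1 + 0 + 0 + 0 = 2.
By inclusion–exclusion the count is 165 − 97 + 2 = 70.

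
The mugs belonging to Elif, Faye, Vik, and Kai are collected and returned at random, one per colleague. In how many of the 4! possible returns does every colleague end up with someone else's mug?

9

This is the derangement count D_4: permutations of 4 items with no fixed point.
By inclusion–exclusion this is Σ_{j=0}^{4} (−1)^j C(4,j)·(4−j)!.
Computing: 24 − 24 + 12 − 4 + 1 = 9.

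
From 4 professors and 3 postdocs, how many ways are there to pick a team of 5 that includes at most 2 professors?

Split by how many professors are chosen (0 through 2).
Sum: C(4,0)·C(3,5) + C(4,1)·C(3,4) + C(4,2)·C(3,3) = 0 + 0 + 6 = 6.

6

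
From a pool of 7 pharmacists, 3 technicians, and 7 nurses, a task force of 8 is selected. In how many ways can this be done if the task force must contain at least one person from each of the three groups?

Total 8-person selections from all 17: C(17,8) = 24310.
Subtract selections that omit an entire group: no pharmacists → C(10,8) = 45; no technicians → C(14,8) = 3003; no nurses → C(10,8) = 45.
Add back selections omitting two groups (i.e. drawn from a single group): C(7,8) + C(3,8) + C(7,8) = 0.
By inclusion–exclusion: 24310 − 3093 + 0 = 21217.

21217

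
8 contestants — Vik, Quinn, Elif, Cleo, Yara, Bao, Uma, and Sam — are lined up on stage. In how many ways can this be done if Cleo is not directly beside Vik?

There are 8! = 40320 arrangements in all. If Cleo and Vik are adjacent, merging them into one block gives 2·(7)! = 10080 arrangements.
Complementary counting: 40320 − 10080 = 30240.

30240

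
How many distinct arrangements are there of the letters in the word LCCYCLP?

LCCYCLP has 7 letters with C appearing 3 times and L appearing twice.
So there are 7! / (3!·2!) = 420 distinguishable arrangements.

420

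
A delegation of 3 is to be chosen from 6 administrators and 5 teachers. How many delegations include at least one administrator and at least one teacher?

Unrestricted: C(11,3) = 165 ways to pick any 3 of the 11.
Selections missing a whole group: no administrators → C(5,3) = 10; no teachers → C(6,3) = 20.
Both groups omitted at once is impossible, so 165 − 30 = 135.

135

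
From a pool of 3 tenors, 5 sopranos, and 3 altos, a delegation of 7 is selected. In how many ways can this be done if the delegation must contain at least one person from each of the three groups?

314

With no constraint there are C(11,7) = 330 possible selections.
Subtract selections that omit an entire group: no tenors → C(8,7) = 8; no sopranos → C(6,7) = 0; no altos → C(8,7) = 8.
Add back selections omitting two groups (i.e. drawn from a single group): C(3,7) + C(5,7) + C(3,7) = 0.
By inclusion–exclusion: 330 − 16 + 0 = 314.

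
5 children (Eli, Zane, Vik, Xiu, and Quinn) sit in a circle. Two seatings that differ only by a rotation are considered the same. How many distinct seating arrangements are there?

Around a circle, 5 distinct people have 5!/5 = (4)! = 24 rotationally distinct seatings.

24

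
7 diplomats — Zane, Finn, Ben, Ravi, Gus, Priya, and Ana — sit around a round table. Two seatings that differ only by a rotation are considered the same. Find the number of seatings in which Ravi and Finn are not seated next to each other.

480

Without the restriction there are (6)! = 720 seatings.
Those with Ravi next to Finn: fuse the pair into one unit and seat 6 units around a circle — 2·(5)! = 240.
Subtracting, 720 − 240 = 480.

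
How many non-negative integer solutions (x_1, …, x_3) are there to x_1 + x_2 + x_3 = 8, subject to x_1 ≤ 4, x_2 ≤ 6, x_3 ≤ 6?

29

Without the upper bounds there are C(10,2) = 45 ways to split 8 among 3 variables.
Subtract solutions that violate a single cap (substitute x_i' = x_i − (cap_i+1)): x_1 ≥ 5 gives C(5,2) = 10; x_2 ≥ 7 gives C(3,2) = 3; x_3 ≥ 7 gives C(3,2) = 3. Together 16.
No two caps can be exceeded simultaneously, so the pair terms are all 0.
By inclusion–exclusion the count is 45 − 16 + 0 = 29.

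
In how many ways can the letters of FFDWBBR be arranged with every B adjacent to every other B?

Treat the 2 copies of B as a single block. The multiset to arrange is then {BB, D, F, F, R, W}, 6 items in all.
That gives (6)!/(2!) = 360 arrangements.

360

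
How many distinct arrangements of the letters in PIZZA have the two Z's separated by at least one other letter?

36

There are 5!/(2!) = 60 arrangements of PIZZA in total.
Arrangements with the Z's together: treat ZZ as one letter, giving (4)! = 24.
Hence 60 − 24 = 36.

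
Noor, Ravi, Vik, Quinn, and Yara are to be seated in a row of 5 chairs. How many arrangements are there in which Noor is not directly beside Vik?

Of the 5! = 120 arrangements, those with Noor and Vik adjacent number 2 × 4! = 48 (treat the pair as a block with 2 internal orders).
So 120 − 48 = 72 arrangements keep them apart.

72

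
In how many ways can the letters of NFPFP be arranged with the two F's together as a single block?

Treat the 2 copies of F as a single block. The multiset to arrange is then {FF, N, P, P}, 4 items in all.
That gives (4)!/(2!) = 12 arrangements.

12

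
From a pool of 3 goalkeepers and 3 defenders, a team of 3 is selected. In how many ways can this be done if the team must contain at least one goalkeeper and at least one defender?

18

Total 3-person selections from all 6: C(6,3) = 20.
Selections missing a whole group: no goalkeepers → C(3,3) = 1; no defenders → C(3,3) = 1.
Both groups omitted at once is impossible, so 20 − 2 = 18.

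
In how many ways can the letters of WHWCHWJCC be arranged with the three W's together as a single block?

420

Treat the 3 copies of W as a single block. The multiset to arrange is then {WWW, C, C, C, H, H, J}, 7 items in all.
That gives (7)!/(3!·2!) = 420 arrangements.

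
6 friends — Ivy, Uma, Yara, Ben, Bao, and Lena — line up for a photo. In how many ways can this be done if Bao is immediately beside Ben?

240

Place the 4 others and the Bao-Ben pair as 5 objects in a line; the pair has 2 internal arrangements.
So the count is 2·(5)! = 240.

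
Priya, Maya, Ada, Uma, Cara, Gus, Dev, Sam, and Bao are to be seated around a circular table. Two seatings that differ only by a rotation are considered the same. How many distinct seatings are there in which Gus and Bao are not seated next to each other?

30240

Without the restriction there are (8)! = 40320 seatings.
Those with Gus next to Bao: fuse the pair into one unit and seat 8 units around a circle — 2·(7)! = 10080.
Subtracting, 40320 − 10080 = 30240.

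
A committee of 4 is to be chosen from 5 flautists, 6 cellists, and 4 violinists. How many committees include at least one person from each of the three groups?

720

Unrestricted: C(15,4) = 1365 ways to pick any 4 of the 15.
Subtract selections that omit an entire group: no flautists → C(10,4) = 210; no cellists → C(9,4) = 126; no violinists → C(11,4) = 330.
Add back selections omitting two groups (i.e. drawn from a single group): C(5,4) + C(6,4) + C(4,4) = 21.
By inclusion–exclusion: 1365 − 666 + 21 = 720.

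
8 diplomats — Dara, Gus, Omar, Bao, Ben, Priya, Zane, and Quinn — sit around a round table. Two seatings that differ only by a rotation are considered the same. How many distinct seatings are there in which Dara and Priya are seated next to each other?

1440

Glue Dara and Priya into a block (2 internal orders). Seating 7 units around a circle gives (6)! arrangements.
So 2 × (6)! = 2 × 720 = 1440.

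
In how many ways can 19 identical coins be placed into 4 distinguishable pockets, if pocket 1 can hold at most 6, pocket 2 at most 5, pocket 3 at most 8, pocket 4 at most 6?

By stars and bars, unrestricted non-negative solutions to x_1+…+x_4 = 19 number C(19+3,3) = 1540.
Subtract solutions that violate a single cap (substitute x_i' = x_i − (cap_i+1)): x_1 ≥ 7 gives C(15,3) = 455; x_2 ≥ 6 gives C(16,3) = 560; x_3 ≥ 9 gives C(13,3) = 286; x_4 ≥ 7 gives C(15,3) = 455. Together 1756.
Add back pairs where two caps are both exceeded: 84 + 20 + 56 + 35 + 84 + 20 = 299.
By inclusion–exclusion the count is 1540 − 1756 + 299 = 83.

83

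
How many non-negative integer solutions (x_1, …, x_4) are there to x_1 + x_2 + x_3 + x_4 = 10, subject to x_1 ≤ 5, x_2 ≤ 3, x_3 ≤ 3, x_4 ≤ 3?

32

Ignoring the caps, the number of non-negative solutions to x_1+…+x_4 = 10 is C(13,3) = 286.
Subtract solutions that violate a single cap (substitute x_i' = x_i − (cap_i+1)): x_1 ≥ 6 gives C(7,3) = 35; x_2 ≥ 4 gives C(9,3) = 84; x_3 ≥ 4 gives C(9,3) = 84; x_4 ≥ 4 gives C(9,3) = 84. Together 287.
Add back pairs where two caps are both exceeded: 1 + 1 + 1 + 10 + 10 + 10 = 33.
By inclusion–exclusion the count is 286 − 287 + 33 = 32.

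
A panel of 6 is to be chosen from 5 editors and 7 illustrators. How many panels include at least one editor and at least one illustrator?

Unrestricted: C(12,6) = 924 ways to pick any 6 of the 12.
Selections missing a whole group: no editors → C(7,6) = 7; no illustrators → C(5,6) = 0.
Both groups omitted at once is impossible, so 924 − 7 = 917.

917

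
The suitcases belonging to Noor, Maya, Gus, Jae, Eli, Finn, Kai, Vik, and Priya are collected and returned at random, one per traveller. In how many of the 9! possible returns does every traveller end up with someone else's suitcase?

This is the derangement count D_9: permutations of 9 items with no fixed point.
By inclusion–exclusion this is Σ_{j=0}^{9} (−1)^j C(9,j)·(9−j)!.
Computing: 362880 − 362880 + 181440 − 60480 + 15120 − 3024 + 504 − 72 + 9 − 1 = 133496.

133496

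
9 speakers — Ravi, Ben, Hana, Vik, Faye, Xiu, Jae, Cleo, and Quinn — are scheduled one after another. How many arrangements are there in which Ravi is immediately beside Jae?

80640

Treat {Ravi, Jae} as a single unit. There are 8 units to order, and the pair itself can be ordered 2 ways.
That gives 2 × 8! = 2 × 40320 = 80640.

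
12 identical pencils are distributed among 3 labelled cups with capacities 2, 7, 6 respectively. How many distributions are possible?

9

Ignoring the caps, the number of non-negative solutions to x_1+…+x_3 = 12 is C(14,2) = 91.
Subtract solutions that violate a single cap (substitute x_i' = x_i − (cap_i+1)): x_1 ≥ 3 gives C(11,2) = 55; x_2 ≥ 8 gives C(6,2) = 15; x_3 ≥ 7 gives C(7,2) = 21. Together 91.
Add back pairs where two caps are both exceeded: 3 + 6 + 0 = 9.
By inclusion–exclusion the count is 91 − 91 + 9 = 9.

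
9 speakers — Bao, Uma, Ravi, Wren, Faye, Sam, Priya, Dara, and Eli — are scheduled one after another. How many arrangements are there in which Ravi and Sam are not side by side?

Of the 9! = 362880 arrangements, those with Ravi and Sam adjacent number 2 × 8! = 80640 (treat the pair as a block with 2 internal orders).
Complementary counting: 362880 − 80640 = 282240.

282240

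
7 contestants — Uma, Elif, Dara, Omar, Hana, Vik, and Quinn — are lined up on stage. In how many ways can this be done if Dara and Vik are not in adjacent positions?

3600

There are 7! = 5040 arrangements in all. If Dara and Vik are adjacent, merging them into one block gives 2·(6)! = 1440 arrangements.
Complementary counting: 5040 − 1440 = 3600.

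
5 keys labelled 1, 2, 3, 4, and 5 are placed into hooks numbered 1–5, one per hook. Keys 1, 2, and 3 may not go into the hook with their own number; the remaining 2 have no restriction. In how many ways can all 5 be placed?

Let Aᵢ (for i ∈ {1, 2, 3}) be the placements that put key i in its forbidden hook. Any j of these fix j positions, leaving (5−j)! ways to fill the rest, and there are C(3,j) ways to pick which j.
By inclusion–exclusion, the number of valid placements is Σ_{j=0}^{3} (−1)^j C(3,j)·(5−j)!.
Computing: 120 − 72 + 18 − 2 = 64.

64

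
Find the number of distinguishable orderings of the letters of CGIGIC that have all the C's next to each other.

30

Treat the 2 copies of C as a single block. The multiset to arrange is then {CC, G, G, I, I}, 5 items in all.
That gives (5)!/(2!·2!) = 30 arrangements.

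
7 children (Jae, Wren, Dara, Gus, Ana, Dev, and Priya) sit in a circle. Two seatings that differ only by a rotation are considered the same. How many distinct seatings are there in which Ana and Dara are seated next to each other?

240

Treat {Ana, Dara} as one unit (2 internal orders) and seat the resulting 6 units around the table: (5)! circular arrangements.
So 2 × (5)! = 2 × 120 = 240.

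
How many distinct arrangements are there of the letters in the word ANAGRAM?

The 7 letters of ANAGRAM have repeats: A appearing 3 times.
So there are 7! / (3!) = 840 distinguishable arrangements.

840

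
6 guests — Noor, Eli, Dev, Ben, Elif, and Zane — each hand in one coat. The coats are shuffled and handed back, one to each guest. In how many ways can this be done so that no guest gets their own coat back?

265

Count assignments avoiding every fixed point. For any j of the 6 guests fixed to their own coat, the other 6−j can be arranged in (6−j)! ways.
By inclusion–exclusion this is Σ_{j=0}^{6} (−1)^j C(6,j)·(6−j)!.
Computing: 720 − 720 + 360 − 120 + 30 − 6 + 1 = 265.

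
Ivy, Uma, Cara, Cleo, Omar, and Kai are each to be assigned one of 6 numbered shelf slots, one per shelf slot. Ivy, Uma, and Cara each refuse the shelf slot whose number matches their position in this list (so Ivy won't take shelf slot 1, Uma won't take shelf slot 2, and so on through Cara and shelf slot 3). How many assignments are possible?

426

Let Aᵢ (for i ∈ {1, 2, 3}) be the placements that put person i in their forbidden shelf slot. Any j of these fix j positions, leaving (6−j)! ways to fill the rest, and there are C(3,j) ways to pick which j.
By inclusion–exclusion, the number of valid placements is Σ_{j=0}^{3} (−1)^j C(3,j)·(6−j)!.
Computing: 720 − 360 + 72 − 6 = 426.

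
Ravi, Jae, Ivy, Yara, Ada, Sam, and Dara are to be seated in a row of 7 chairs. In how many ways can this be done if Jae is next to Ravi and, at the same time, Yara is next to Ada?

Treat {Jae,Ravi} as one block (2 orders) and {Yara,Ada} as another (2 orders).
That leaves 5 units to arrange: 2 × 2 × 5! = 4 × 120 = 480.

480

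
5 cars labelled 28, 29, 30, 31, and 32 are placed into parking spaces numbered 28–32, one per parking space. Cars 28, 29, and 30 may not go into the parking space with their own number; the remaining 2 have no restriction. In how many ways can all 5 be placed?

64

Let Aᵢ (for i ∈ {28, 29, 30}) be the placements that put car i in its forbidden parking space. Any j of these fix j positions, leaving (5−j)! ways to fill the rest, and there are C(3,j) ways to pick which j.
By inclusion–exclusion, the number of valid placements is Σ_{j=0}^{3} (−1)^j C(3,j)·(5−j)!.
Computing: 120 − 72 + 18 − 2 = 64.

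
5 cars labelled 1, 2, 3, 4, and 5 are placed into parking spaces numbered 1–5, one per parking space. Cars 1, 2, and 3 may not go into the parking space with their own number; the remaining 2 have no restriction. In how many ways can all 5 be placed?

64

Let Aᵢ (for i ∈ {1, 2, 3}) be the placements that put car i in its forbidden parking space. Any j of these fix j positions, leaving (5−j)! ways to fill the rest, and there are C(3,j) ways to pick which j.
By inclusion–exclusion, the number of valid placements is Σ_{j=0}^{3} (−1)^j C(3,j)·(5−j)!.
Computing: 120 − 72 + 18 − 2 = 64.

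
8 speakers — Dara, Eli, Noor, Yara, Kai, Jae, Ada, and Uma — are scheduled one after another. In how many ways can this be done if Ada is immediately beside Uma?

Place the 6 others and the Ada-Uma pair as 7 objects in a line; the pair has 2 internal arrangements.
That gives 2 × 7! = 2 × 5040 = 10080.

10080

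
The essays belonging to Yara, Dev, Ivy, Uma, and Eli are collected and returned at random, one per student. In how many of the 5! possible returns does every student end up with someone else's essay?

44

Count assignments avoiding every fixed point. For any j of the 5 students fixed to their own essay, the other 5−j can be arranged in (5−j)! ways.
By inclusion–exclusion this is Σ_{j=0}^{5} (−1)^j C(5,j)·(5−j)!.
Computing: 120 − 120 + 60 − 20 + 5 − 1 = 44.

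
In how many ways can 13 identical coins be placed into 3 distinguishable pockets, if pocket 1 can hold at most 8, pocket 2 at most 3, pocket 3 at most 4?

Without the upper bounds there are C(15,2) = 105 ways to split 13 among 3 pockets.
Subtract solutions that violate a single cap (substitute x_i' = x_i − (cap_i+1)): x_1 ≥ 9 gives C(6,2) = 15; x_2 ≥ 4 gives C(11,2) = 55; x_3 ≥ 5 gives C(10,2) = 45. Together 115.
Add back pairs where two caps are both exceeded: 1 + 0 + 15 = 16.
By inclusion–exclusion the count is 105 − 115 + 16 = 6.

6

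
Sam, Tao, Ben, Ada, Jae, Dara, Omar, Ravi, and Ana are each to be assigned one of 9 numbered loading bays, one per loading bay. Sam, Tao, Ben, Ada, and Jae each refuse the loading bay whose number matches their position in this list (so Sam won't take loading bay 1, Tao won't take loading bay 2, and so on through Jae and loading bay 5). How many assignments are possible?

205056

Let Aᵢ (for 1 ≤ i ≤ 5) be the placements that put person i in their forbidden loading bay. Any j of these fix j positions, leaving (9−j)! ways to fill the rest, and there are C(5,j) ways to pick which j.
By inclusion–exclusion, the number of valid placements is Σ_{j=0}^{5} (−1)^j C(5,j)·(9−j)!.
Computing: 362880 − 201600 + 50400 − 7200 + 600 − 24 = 205056.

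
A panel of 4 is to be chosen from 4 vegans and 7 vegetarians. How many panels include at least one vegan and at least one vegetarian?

With no constraint there are C(11,4) = 330 possible selections.
Selections missing a whole group: no vegans → C(7,4) = 35; no vegetarians → C(4,4) = 1.
Both groups omitted at once is impossible, so 330 − 36 = 294.

294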